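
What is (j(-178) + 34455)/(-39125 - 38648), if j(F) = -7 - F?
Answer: -34626/77773 ≈ -0.44522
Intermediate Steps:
(j(-178) + 34455)/(-39125 - 38648) = ((-7 - 1*(-178)) + 34455)/(-39125 - 38648) = ((-7 + 178) + 34455)/(-77773) = (171 + 34455)*(-1/77773) = 34626*(-1/77773) = -34626/77773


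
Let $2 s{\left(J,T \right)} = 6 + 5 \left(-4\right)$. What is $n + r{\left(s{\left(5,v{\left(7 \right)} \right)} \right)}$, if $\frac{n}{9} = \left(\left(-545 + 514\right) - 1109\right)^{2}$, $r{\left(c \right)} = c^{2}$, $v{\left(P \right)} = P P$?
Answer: $11696449$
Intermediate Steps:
$v{\left(P \right)} = P^{2}$
$s{\left(J,T \right)} = -7$ ($s{\left(J,T \right)} = \frac{6 + 5 \left(-4\right)}{2} = \frac{6 - 20}{2} = \frac{1}{2} \left(-14\right) = -7$)
$n = 11696400$ ($n = 9 \left(\left(-545 + 514\right) - 1109\right)^{2} = 9 \left(-31 - 1109\right)^{2} = 9 \left(-1140\right)^{2} = 9 \cdot 1299600 = 11696400$)
$n + r{\left(s{\left(5,v{\left(7 \right)} \right)} \right)} = 11696400 + \left(-7\right)^{2} = 11696400 + 49 = 11696449$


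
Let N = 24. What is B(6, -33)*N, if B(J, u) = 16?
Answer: 384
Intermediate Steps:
B(6, -33)*N = 16*24 = 384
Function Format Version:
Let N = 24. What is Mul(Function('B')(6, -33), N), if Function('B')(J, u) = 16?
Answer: 384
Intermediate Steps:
Mul(Function('B')(6, -33), N) = Mul(16, 24) = 384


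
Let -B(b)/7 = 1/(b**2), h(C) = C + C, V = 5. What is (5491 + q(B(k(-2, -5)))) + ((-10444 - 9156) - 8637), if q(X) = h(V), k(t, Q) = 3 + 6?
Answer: -22736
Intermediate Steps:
h(C) = 2*C
k(t, Q) = 9
B(b) = -7/b**2
q(X) = 10 (q(X) = 2*5 = 10)
(5491 + q(B(k(-2, -5)))) + ((-10444 - 9156) - 8637) = (5491 + 10) + ((-10444 - 9156) - 8637) = 5501 + (-19600 - 8637) = 5501 - 28237 = -22736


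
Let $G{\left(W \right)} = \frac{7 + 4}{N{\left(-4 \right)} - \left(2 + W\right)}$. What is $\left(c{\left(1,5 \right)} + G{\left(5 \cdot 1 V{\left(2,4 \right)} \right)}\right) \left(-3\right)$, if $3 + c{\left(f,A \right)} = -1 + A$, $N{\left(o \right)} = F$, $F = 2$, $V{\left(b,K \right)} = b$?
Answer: $\frac{3}{10} \approx 0.3$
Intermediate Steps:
$N{\left(o \right)} = 2$
$c{\left(f,A \right)} = -4 + A$ ($c{\left(f,A \right)} = -3 + \left(-1 + A\right) = -4 + A$)
$G{\left(W \right)} = - \frac{11}{W}$ ($G{\left(W \right)} = \frac{7 + 4}{2 - \left(2 + W\right)} = \frac{11}{\left(-1\right) W} = 11 \left(- \frac{1}{W}\right) = - \frac{11}{W}$)
$\left(c{\left(1,5 \right)} + G{\left(5 \cdot 1 V{\left(2,4 \right)} \right)}\right) \left(-3\right) = \left(\left(-4 + 5\right) - \frac{11}{5 \cdot 1 \cdot 2}\right) \left(-3\right) = \left(1 - \frac{11}{5 \cdot 2}\right) \left(-3\right) = \left(1 - \frac{11}{10}\right) \left(-3\right) = \left(- \frac{1}{10}\right) \left(-3\right) = \frac{3}{10}$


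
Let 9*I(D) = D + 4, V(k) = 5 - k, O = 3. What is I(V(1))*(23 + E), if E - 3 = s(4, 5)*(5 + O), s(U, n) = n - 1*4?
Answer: 272/9 ≈ 30.222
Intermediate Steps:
s(U, n) = -4 + n (s(U, n) = n - 4 = -4 + n)
I(D) = 4/9 + D/9 (I(D) = (D + 4)/9 = (4 + D)/9 = 4/9 + D/9)
E = 11 (E = 3 + (-4 + 5)*(5 + 3) = 3 + 1*8 = 3 + 8 = 11)
I(V(1))*(23 + E) = (4/9 + (5 - 1*1)/9)*(23 + 11) = (4/9 + (5 - 1)/9)*34 = (4/9 + (⅑)*4)*34 = (4/9 + 4/9)*34 = (8/9)*34 = 272/9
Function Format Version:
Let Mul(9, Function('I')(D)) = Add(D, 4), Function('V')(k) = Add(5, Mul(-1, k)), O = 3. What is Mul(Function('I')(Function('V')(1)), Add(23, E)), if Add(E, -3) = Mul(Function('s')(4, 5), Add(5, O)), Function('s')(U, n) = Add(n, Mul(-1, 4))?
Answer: Rational(272, 9) ≈ 30.222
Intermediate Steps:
Function('s')(U, n) = Add(-4, n) (Function('s')(U, n) = Add(n, -4) = Add(-4, n))
Function('I')(D) = Add(Rational(4, 9), Mul(Rational(1, 9), D)) (Function('I')(D) = Mul(Rational(1, 9), Add(D, 4)) = Mul(Rational(1, 9), Add(4, D)) = Add(Rational(4, 9), Mul(Rational(1, 9), D)))
E = 11 (E = Add(3, Mul(Add(-4, 5), Add(5, 3))) = Add(3, Mul(1, 8)) = Add(3, 8) = 11)
Mul(Function('I')(Function('V')(1)), Add(23, E)) = Mul(Add(Rational(4, 9), Mul(Rational(1, 9), Add(5, Mul(-1, 1)))), Add(23, 11)) = Mul(Add(Rational(4, 9), Mul(Rational(1, 9), Add(5, -1))), 34) = Mul(Add(Rational(4, 9), Mul(Rational(1, 9), 4)), 34) = Mul(Add(Rational(4, 9), Rational(4, 9)), 34) = Mul(Rational(8, 9), 34) = Rational(272, 9)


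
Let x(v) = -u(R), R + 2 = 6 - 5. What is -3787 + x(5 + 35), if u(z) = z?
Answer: -3786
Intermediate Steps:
R = -1 (R = -2 + (6 - 5) = -2 + 1 = -1)
x(v) = 1 (x(v) = -1*(-1) = 1)
-3787 + x(5 + 35) = -3787 + 1 = -3786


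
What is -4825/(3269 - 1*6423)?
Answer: 4825/3154 ≈ 1.5298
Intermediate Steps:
-4825/(3269 - 1*6423) = -4825/(3269 - 6423) = -4825/(-3154) = -4825*(-1/3154) = 4825/3154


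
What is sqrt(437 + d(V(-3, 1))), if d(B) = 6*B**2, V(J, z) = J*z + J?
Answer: sqrt(653) ≈ 25.554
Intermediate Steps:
V(J, z) = J + J*z
sqrt(437 + d(V(-3, 1))) = sqrt(437 + 6*(-3*(1 + 1))**2) = sqrt(437 + 6*(-3*2)**2) = sqrt(437 + 6*(-6)**2) = sqrt(437 + 6*36) = sqrt(437 + 216) = sqrt(653)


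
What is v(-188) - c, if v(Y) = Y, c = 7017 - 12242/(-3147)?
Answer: -22686377/3147 ≈ -7208.9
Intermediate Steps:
c = 22094741/3147 (c = 7017 - 12242*(-1)/3147 = 7017 - 1*(-12242/3147) = 7017 + 12242/3147 = 22094741/3147 ≈ 7020.9)
v(-188) - c = -188 - 1*22094741/3147 = -188 - 22094741/3147 = -22686377/3147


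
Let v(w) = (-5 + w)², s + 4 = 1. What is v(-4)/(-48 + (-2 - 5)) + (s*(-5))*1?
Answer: 744/55 ≈ 13.527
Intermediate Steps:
s = -3 (s = -4 + 1 = -3)
v(-4)/(-48 + (-2 - 5)) + (s*(-5))*1 = (-5 - 4)²/(-48 + (-2 - 5)) - 3*(-5)*1 = (-9)²/(-48 - 7) + 15*1 = 81/(-55) + 15 = -1/55*81 + 15 = -81/55 + 15 = 744/55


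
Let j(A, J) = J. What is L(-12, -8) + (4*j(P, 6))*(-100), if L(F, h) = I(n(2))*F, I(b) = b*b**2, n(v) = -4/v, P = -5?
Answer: -2304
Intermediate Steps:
I(b) = b**3
L(F, h) = -8*F (L(F, h) = (-4/2)**3*F = (-4*1/2)**3*F = (-2)**3*F = -8*F)
L(-12, -8) + (4*j(P, 6))*(-100) = -8*(-12) + (4*6)*(-100) = 96 + 24*(-100) = 96 - 2400 = -2304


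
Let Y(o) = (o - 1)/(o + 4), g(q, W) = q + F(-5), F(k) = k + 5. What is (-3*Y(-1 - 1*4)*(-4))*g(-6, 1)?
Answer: -432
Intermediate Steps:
F(k) = 5 + k
g(q, W) = q (g(q, W) = q + (5 - 5) = q + 0 = q)
Y(o) = (-1 + o)/(4 + o)
(-3*Y(-1 - 1*4)*(-4))*g(-6, 1) = (-3*(-1 + (-1 - 1*4))/(4 + (-1 - 1*4))*(-4))*(-6) = (-3*(-1 + (-1 - 4))/(4 + (-1 - 4))*(-4))*(-6) = (-3*(-1 - 5)/(4 - 5)*(-4))*(-6) = (-3*(-6)/(-1)*(-4))*(-6) = (-(-3)*(-6)*(-4))*(-6) = (-3*6*(-4))*(-6) = -18*(-4)*(-6) = 72*(-6) = -432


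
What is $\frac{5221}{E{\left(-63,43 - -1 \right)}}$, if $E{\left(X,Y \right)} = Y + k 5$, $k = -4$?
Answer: $\frac{5221}{24} \approx 217.54$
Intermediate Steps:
$E{\left(X,Y \right)} = -20 + Y$ ($E{\left(X,Y \right)} = Y - 20 = -20 + Y$)
$\frac{5221}{E{\left(-63,43 - -1 \right)}} = \frac{5221}{-20 + \left(43 - -1\right)} = \frac{5221}{-20 + \left(43 + 1\right)} = \frac{5221}{-20 + 44} = \frac{5221}{24}$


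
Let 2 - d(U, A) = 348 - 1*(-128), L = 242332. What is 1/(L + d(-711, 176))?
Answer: 1/241858 ≈ 4.1347e-6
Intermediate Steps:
d(U, A) = -474 (d(U, A) = 2 - (348 - 1*(-128)) = 2 - (348 + 128) = 2 - 1*476 = 2 - 476 = -474)
1/(L + d(-711, 176)) = 1/(242332 - 474) = 1/241858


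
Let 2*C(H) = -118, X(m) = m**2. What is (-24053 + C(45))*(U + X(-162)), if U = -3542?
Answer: -547390624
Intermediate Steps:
C(H) = -59 (C(H) = (1/2)*(-118) = -59)
(-24053 + C(45))*(U + X(-162)) = (-24053 - 59)*(-3542 + (-162)**2) = -24112*(-3542 + 26244) = -24112*22702 = -547390624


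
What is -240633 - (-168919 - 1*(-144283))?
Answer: -215997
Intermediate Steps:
-240633 - (-168919 - 1*(-144283)) = -240633 - (-168919 + 144283) = -240633 - 1*(-24636) = -240633 + 24636 = -215997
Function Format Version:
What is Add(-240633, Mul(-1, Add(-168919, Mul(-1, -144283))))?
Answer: -215997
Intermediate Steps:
Add(-240633, Mul(-1, Add(-168919, Mul(-1, -144283)))) = Add(-240633, Mul(-1, Add(-168919, 144283))) = Add(-240633, Mul(-1, -24636)) = Add(-240633, 24636) = -215997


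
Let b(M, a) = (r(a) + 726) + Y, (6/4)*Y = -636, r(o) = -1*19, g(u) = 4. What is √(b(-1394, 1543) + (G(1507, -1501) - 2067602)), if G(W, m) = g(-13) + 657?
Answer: I*√2066658 ≈ 1437.6*I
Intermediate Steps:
r(o) = -19
Y = -424 (Y = (⅔)*(-636) = -424)
b(M, a) = 283 (b(M, a) = (-19 + 726) - 424 = 707 - 424 = 283)
G(W, m) = 661 (G(W, m) = 4 + 657 = 661)
√(b(-1394, 1543) + (G(1507, -1501) - 2067602)) = √(283 + (661 - 2067602)) = √(283 - 2066941) = √(-2066658) = I*√2066658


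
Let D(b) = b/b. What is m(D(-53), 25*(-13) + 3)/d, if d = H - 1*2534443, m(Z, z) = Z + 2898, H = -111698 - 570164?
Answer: -2899/3216305 ≈ -0.00090135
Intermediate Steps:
H = -681862
D(b) = 1
m(Z, z) = 2898 + Z
d = -3216305 (d = -681862 - 1*2534443 = -681862 - 2534443 = -3216305)
m(D(-53), 25*(-13) + 3)/d = (2898 + 1)/(-3216305) = 2899*(-1/3216305) = -2899/3216305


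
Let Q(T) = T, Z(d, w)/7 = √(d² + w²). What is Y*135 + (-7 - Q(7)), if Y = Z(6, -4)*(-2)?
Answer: -14 - 3780*√13 ≈ -13643.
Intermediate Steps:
Z(d, w) = 7*√(d² + w²)
Y = -28*√13 (Y = (7*√(6² + (-4)²))*(-2) = (7*√(36 + 16))*(-2) = (7*√52)*(-2) = (7*(2*√13))*(-2) = (14*√13)*(-2) = -28*√13 ≈ -100.96)
Y*135 + (-7 - Q(7)) = -28*√13*135 + (-7 - 1*7) = -3780*√13 + (-7 - 7) = -3780*√13 - 14 = -14 - 3780*√13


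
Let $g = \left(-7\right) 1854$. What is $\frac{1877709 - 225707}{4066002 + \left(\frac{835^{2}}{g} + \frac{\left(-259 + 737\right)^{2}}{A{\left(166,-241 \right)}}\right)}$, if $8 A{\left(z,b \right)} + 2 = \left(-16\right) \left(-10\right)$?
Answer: $\frac{1693734874524}{4180523323157} \approx 0.40515$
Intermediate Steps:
$g = -12978$
$A{\left(z,b \right)} = \frac{79}{4}$ ($A{\left(z,b \right)} = - \frac{1}{4} + \frac{\left(-16\right) \left(-10\right)}{8} = - \frac{1}{4} + \frac{1}{8} \cdot 160 = - \frac{1}{4} + 20 = \frac{79}{4}$)
$\frac{1877709 - 225707}{4066002 + \left(\frac{835^{2}}{g} + \frac{\left(-259 + 737\right)^{2}}{A{\left(166,-241 \right)}}\right)} = \frac{1877709 - 225707}{4066002 + \left(\frac{835^{2}}{-12978} + \frac{\left(-259 + 737\right)^{2}}{\frac{79}{4}}\right)} = \frac{1877709 + \left(-1846833 + 1621126\right)}{4066002 + \left(697225 \left(- \frac{1}{12978}\right) + 478^{2} \cdot \frac{4}{79}\right)} = \frac{1877709 - 225707}{4066002 + \left(- \frac{697225}{12978} + 228484 \cdot \frac{4}{79}\right)} = \frac{1652002}{4066002 + \left(- \frac{697225}{12978} + \frac{913936}{79}\right)} = \frac{1652002}{4066002 + \frac{11805980633}{1025262}} = \frac{1652002}{\frac{4180523323157}{1025262}} = 1652002 \cdot \frac{1025262}{4180523323157} = \frac{1693734874524}{4180523323157}$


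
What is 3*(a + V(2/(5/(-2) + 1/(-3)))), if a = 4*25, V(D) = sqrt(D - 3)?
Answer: 300 + 9*I*sqrt(119)/17 ≈ 300.0 + 5.7752*I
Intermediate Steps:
V(D) = sqrt(-3 + D)
a = 100
3*(a + V(2/(5/(-2) + 1/(-3)))) = 3*(100 + sqrt(-3 + 2/(5/(-2) + 1/(-3)))) = 3*(100 + sqrt(-3 + 2/(5*(-1/2) + 1*(-1/3)))) = 3*(100 + sqrt(-3 + 2/(-5/2 - 1/3))) = 3*(100 + sqrt(-3 + 2/(-17/6))) = 3*(100 + sqrt(-3 + 2*(-6/17))) = 3*(100 + sqrt(-3 - 12/17)) = 3*(100 + sqrt(-63/17)) = 3*(100 + 3*I*sqrt(119)/17) = 300 + 9*I*sqrt(119)/17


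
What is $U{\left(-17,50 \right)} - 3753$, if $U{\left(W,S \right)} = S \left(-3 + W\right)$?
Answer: $-4753$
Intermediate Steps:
$U{\left(-17,50 \right)} - 3753 = 50 \left(-3 - 17\right) - 3753 = 50 \left(-20\right) - 3753 = -1000 - 3753 = -4753$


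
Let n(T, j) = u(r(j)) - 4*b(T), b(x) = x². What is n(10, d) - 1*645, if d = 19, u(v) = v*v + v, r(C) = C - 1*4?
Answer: -805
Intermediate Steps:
r(C) = -4 + C (r(C) = C - 4 = -4 + C)
u(v) = v + v² (u(v) = v² + v = v + v²)
n(T, j) = -4*T² + (-4 + j)*(-3 + j) (n(T, j) = (-4 + j)*(1 + (-4 + j)) - 4*T² = (-4 + j)*(-3 + j) - 4*T² = -4*T² + (-4 + j)*(-3 + j))
n(10, d) - 1*645 = (-4*10² + (-4 + 19)*(-3 + 19)) - 1*645 = (-4*100 + 15*16) - 645 = (-400 + 240) - 645 = -160 - 645 = -805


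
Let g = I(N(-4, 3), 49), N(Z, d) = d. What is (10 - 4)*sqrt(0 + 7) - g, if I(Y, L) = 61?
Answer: -61 + 6*sqrt(7) ≈ -45.125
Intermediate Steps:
g = 61
(10 - 4)*sqrt(0 + 7) - g = (10 - 4)*sqrt(0 + 7) - 1*61 = 6*sqrt(7) - 61 = -61 + 6*sqrt(7)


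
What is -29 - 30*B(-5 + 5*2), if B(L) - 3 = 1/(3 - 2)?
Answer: -149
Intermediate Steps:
B(L) = 4 (B(L) = 3 + 1/(3 - 2) = 3 + 1/1 = 3 + 1 = 4)
-29 - 30*B(-5 + 5*2) = -29 - 30*4 = -29 - 120 = -149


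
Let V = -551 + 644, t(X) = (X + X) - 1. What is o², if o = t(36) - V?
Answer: 484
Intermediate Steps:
t(X) = -1 + 2*X (t(X) = 2*X - 1 = -1 + 2*X)
V = 93
o = -22 (o = (-1 + 2*36) - 1*93 = (-1 + 72) - 93 = 71 - 93 = -22)
o² = (-22)² = 484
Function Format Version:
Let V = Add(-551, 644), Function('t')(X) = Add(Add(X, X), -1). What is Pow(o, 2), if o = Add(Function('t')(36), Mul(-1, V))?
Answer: 484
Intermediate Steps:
Function('t')(X) = Add(-1, Mul(2, X)) (Function('t')(X) = Add(Mul(2, X), -1) = Add(-1, Mul(2, X)))
V = 93
o = -22 (o = Add(Add(-1, Mul(2, 36)), Mul(-1, 93)) = Add(Add(-1, 72), -93) = Add(71, -93) = -22)
Pow(o, 2) = Pow(-22, 2) = 484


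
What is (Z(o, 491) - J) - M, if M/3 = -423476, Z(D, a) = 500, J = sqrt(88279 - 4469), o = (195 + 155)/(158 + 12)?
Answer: 1270928 - 17*sqrt(290) ≈ 1.2706e+6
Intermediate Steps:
o = 35/17 (o = 350/170 = 350*(1/170) = 35/17 ≈ 2.0588)
J = 17*sqrt(290) (J = sqrt(83810) = 17*sqrt(290) ≈ 289.50)
M = -1270428 (M = 3*(-423476) = -1270428)
(Z(o, 491) - J) - M = (500 - 17*sqrt(290)) - 1*(-1270428) = (500 - 17*sqrt(290)) + 1270428 = 1270928 - 17*sqrt(290)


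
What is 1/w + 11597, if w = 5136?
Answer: 59562193/5136 ≈ 11597.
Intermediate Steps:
1/w + 11597 = 1/5136 + 11597 = 59562193/5136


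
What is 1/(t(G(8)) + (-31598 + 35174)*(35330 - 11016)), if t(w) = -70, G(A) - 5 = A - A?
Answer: 1/86946794 ≈ 1.1501e-8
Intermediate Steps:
G(A) = 5 (G(A) = 5 + (A - A) = 5 + 0 = 5)
1/(t(G(8)) + (-31598 + 35174)*(35330 - 11016)) = 1/(-70 + (-31598 + 35174)*(35330 - 11016)) = 1/(-70 + 3576*24314) = 1/(-70 + 86946864) = 1/86946794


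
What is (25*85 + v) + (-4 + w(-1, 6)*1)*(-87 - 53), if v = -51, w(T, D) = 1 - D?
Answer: 3334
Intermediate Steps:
(25*85 + v) + (-4 + w(-1, 6)*1)*(-87 - 53) = (25*85 - 51) + (-4 + (1 - 1*6)*1)*(-87 - 53) = (2125 - 51) + (-4 + (1 - 6)*1)*(-140) = 2074 + (-4 - 5*1)*(-140) = 2074 + (-4 - 5)*(-140) = 2074 - 9*(-140) = 2074 + 1260 = 3334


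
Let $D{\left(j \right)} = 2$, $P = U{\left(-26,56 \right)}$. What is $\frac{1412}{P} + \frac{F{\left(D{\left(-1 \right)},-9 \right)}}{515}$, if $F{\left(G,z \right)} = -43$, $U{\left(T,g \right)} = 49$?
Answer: $\frac{725073}{25235} \approx 28.733$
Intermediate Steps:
$P = 49$
$\frac{1412}{P} + \frac{F{\left(D{\left(-1 \right)},-9 \right)}}{515} = \frac{1412}{49} - \frac{43}{515} = \frac{725073}{25235}$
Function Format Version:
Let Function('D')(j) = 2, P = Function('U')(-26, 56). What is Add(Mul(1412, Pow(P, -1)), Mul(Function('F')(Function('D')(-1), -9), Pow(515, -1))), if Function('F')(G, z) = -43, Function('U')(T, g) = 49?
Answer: Rational(725073, 25235) ≈ 28.733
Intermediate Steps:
P = 49
Add(Mul(1412, Pow(P, -1)), Mul(Function('F')(Function('D')(-1), -9), Pow(515, -1))) = Add(Mul(1412, Pow(49, -1)), Mul(-43, Pow(515, -1))) = Add(Mul(1412, Rational(1, 49)), Mul(-43, Rational(1, 515))) = Add(Rational(1412, 49), Rational(-43, 515)) = Rational(725073, 25235)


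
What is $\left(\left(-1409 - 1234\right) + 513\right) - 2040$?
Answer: $-4170$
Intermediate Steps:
$\left(\left(-1409 - 1234\right) + 513\right) - 2040 = \left(-2643 + 513\right) - 2040 = -2130 - 2040 = -4170$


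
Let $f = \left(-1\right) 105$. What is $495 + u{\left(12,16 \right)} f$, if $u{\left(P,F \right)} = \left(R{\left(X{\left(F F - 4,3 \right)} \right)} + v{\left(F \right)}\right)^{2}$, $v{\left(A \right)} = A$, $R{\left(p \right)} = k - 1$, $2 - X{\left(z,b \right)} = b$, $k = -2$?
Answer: $-17250$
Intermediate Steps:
$X{\left(z,b \right)} = 2 - b$
$R{\left(p \right)} = -3$ ($R{\left(p \right)} = -2 - 1 = -3$)
$f = -105$
$u{\left(P,F \right)} = \left(-3 + F\right)^{2}$
$495 + u{\left(12,16 \right)} f = 495 + \left(-3 + 16\right)^{2} \left(-105\right) = 495 + 13^{2} \left(-105\right) = 495 + 169 \left(-105\right) = 495 - 17745 = -17250$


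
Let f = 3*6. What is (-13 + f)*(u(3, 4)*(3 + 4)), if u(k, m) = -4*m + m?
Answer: -420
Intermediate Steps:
u(k, m) = -3*m
f = 18
(-13 + f)*(u(3, 4)*(3 + 4)) = (-13 + 18)*((-3*4)*(3 + 4)) = 5*(-12*7) = 5*(-84) = -420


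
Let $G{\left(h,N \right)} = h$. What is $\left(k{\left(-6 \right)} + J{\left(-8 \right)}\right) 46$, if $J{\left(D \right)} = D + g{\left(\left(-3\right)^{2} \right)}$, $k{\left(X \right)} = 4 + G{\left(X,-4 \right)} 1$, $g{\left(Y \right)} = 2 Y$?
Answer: $368$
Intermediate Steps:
$k{\left(X \right)} = 4 + X$ ($k{\left(X \right)} = 4 + X 1 = 4 + X$)
$J{\left(D \right)} = 18 + D$ ($J{\left(D \right)} = D + 2 \left(-3\right)^{2} = D + 2 \cdot 9 = D + 18 = 18 + D$)
$\left(k{\left(-6 \right)} + J{\left(-8 \right)}\right) 46 = \left(\left(4 - 6\right) + \left(18 - 8\right)\right) 46 = \left(-2 + 10\right) 46 = 8 \cdot 46 = 368$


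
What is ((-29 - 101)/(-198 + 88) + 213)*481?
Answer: 1133236/11 ≈ 1.0302e+5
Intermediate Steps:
((-29 - 101)/(-198 + 88) + 213)*481 = (-130/(-110) + 213)*481 = (-130*(-1/110) + 213)*481 = (13/11 + 213)*481 = (2356/11)*481 = 1133236/11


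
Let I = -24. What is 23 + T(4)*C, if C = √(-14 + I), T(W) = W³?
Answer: 23 + 64*I*√38 ≈ 23.0 + 394.52*I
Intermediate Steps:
C = I*√38 (C = √(-14 - 24) = √(-38) = I*√38 ≈ 6.1644*I)
23 + T(4)*C = 23 + 4³*(I*√38) = 23 + 64*(I*√38) = 23 + 64*I*√38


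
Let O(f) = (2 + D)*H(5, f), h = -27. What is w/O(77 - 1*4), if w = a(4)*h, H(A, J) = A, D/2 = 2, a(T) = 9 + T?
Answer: -117/10 ≈ -11.700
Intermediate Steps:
D = 4 (D = 2*2 = 4)
w = -351 (w = (9 + 4)*(-27) = 13*(-27) = -351)
O(f) = 30 (O(f) = (2 + 4)*5 = 6*5 = 30)
w/O(77 - 1*4) = -351/30 = -351*1/30 = -117/10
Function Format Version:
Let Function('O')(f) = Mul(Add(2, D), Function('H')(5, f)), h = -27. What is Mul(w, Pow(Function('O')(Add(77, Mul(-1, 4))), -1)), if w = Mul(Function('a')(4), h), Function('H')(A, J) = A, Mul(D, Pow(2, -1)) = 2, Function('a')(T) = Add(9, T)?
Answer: Rational(-117, 10) ≈ -11.700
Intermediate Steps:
D = 4 (D = Mul(2, 2) = 4)
w = -351 (w = Mul(Add(9, 4), -27) = Mul(13, -27) = -351)
Function('O')(f) = 30 (Function('O')(f) = Mul(Add(2, 4), 5) = Mul(6, 5) = 30)
Mul(w, Pow(Function('O')(Add(77, Mul(-1, 4))), -1)) = Mul(-351, Pow(30, -1)) = Mul(-351, Rational(1, 30)) = Rational(-117, 10)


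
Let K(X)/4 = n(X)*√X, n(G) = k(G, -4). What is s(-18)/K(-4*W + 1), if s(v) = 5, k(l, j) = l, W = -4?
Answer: 5*√17/1156 ≈ 0.017834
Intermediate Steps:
n(G) = G
K(X) = 4*X^(3/2) (K(X) = 4*(X*√X) = 4*X^(3/2))
s(-18)/K(-4*W + 1) = 5/((4*(-4*(-4) + 1)^(3/2))) = 5/((4*(16 + 1)^(3/2))) = 5/((4*17^(3/2))) = 5/((4*(17*√17))) = 5/((68*√17)) = 5*(√17/1156) = 5*√17/1156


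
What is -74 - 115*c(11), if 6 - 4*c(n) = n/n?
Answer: -871/4 ≈ -217.75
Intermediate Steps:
c(n) = 5/4 (c(n) = 3/2 - n/(4*n) = 3/2 - 1/4*1 = 3/2 - 1/4 = 5/4)
-74 - 115*c(11) = -74 - 115*5/4 = -74 - 575/4 = -871/4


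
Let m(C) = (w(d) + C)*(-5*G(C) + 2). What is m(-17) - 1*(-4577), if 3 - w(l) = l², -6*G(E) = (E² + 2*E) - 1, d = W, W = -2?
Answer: 731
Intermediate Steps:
d = -2
G(E) = ⅙ - E/3 - E²/6 (G(E) = -((E² + 2*E) - 1)/6 = -(-1 + E² + 2*E)/6 = ⅙ - E/3 - E²/6)
w(l) = 3 - l²
m(C) = (-1 + C)*(7/6 + 5*C/3 + 5*C²/6) (m(C) = ((3 - 1*(-2)²) + C)*(-5*(⅙ - C/3 - C²/6) + 2) = ((3 - 1*4) + C)*((-⅚ + 5*C/3 + 5*C²/6) + 2) = ((3 - 4) + C)*(7/6 + 5*C/3 + 5*C²/6) = (-1 + C)*(7/6 + 5*C/3 + 5*C²/6))
m(-17) - 1*(-4577) = (-7/6 - ½*(-17) + (⅚)*(-17)² + (⅚)*(-17)³) - 1*(-4577) = (-7/6 + 17/2 + (⅚)*289 + (⅚)*(-4913)) + 4577 = (-7/6 + 17/2 + 1445/6 - 24565/6) + 4577 = -3846 + 4577 = 731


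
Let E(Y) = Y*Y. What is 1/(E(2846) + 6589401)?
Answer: 1/14689117 ≈ 6.8078e-8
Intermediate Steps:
E(Y) = Y²
1/(E(2846) + 6589401) = 1/(2846² + 6589401) = 1/(8099716 + 6589401) = 1/14689117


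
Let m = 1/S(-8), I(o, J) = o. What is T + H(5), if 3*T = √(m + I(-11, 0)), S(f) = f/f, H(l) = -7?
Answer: -7 + I*√10/3 ≈ -7.0 + 1.0541*I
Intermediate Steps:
S(f) = 1
m = 1 (m = 1/1 = 1)
T = I*√10/3 (T = √(1 - 11)/3 = √(-10)/3 = (I*√10)/3 = I*√10/3 ≈ 1.0541*I)
T + H(5) = I*√10/3 - 7 = -7 + I*√10/3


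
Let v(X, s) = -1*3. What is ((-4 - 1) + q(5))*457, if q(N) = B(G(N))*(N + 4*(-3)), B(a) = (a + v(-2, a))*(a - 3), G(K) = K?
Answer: -15081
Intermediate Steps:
v(X, s) = -3
B(a) = (-3 + a)² (B(a) = (a - 3)*(a - 3) = (-3 + a)*(-3 + a) = (-3 + a)²)
q(N) = (-12 + N)*(9 + N² - 6*N) (q(N) = (9 + N² - 6*N)*(N + 4*(-3)) = (9 + N² - 6*N)*(N - 12) = (9 + N² - 6*N)*(-12 + N) = (-12 + N)*(9 + N² - 6*N))
((-4 - 1) + q(5))*457 = ((-4 - 1) + (-12 + 5)*(9 + 5² - 6*5))*457 = (-5 - 7*(9 + 25 - 30))*457 = (-5 - 7*4)*457 = (-5 - 28)*457 = -33*457 = -15081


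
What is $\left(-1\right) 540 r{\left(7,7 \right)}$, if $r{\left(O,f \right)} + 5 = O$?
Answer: $-1080$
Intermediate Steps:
$r{\left(O,f \right)} = -5 + O$
$\left(-1\right) 540 r{\left(7,7 \right)} = \left(-1\right) 540 \left(-5 + 7\right) = \left(-540\right) 2 = -1080$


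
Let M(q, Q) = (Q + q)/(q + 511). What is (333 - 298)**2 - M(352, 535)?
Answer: 1056288/863 ≈ 1224.0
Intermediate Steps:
M(q, Q) = (Q + q)/(511 + q)
(333 - 298)**2 - M(352, 535) = (333 - 298)**2 - (535 + 352)/(511 + 352) = 35**2 - 887/863 = 1225 - 887/863 = 1056288/863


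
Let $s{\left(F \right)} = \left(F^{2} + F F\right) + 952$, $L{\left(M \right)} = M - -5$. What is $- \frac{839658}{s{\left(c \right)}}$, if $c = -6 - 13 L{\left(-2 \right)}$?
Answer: $- \frac{419829}{2501} \approx -167.86$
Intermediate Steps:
$L{\left(M \right)} = 5 + M$ ($L{\left(M \right)} = M + 5 = 5 + M$)
$c = -45$ ($c = -6 - 13 \left(5 - 2\right) = -6 - 39 = -45$)
$s{\left(F \right)} = 952 + 2 F^{2}$ ($s{\left(F \right)} = \left(F^{2} + F^{2}\right) + 952 = 2 F^{2} + 952 = 952 + 2 F^{2}$)
$- \frac{839658}{s{\left(c \right)}} = - \frac{839658}{952 + 2 \left(-45\right)^{2}} = - \frac{839658}{952 + 2 \cdot 2025} = - \frac{839658}{952 + 4050} = - \frac{839658}{5002} = \left(-839658\right) \frac{1}{5002} = - \frac{419829}{2501}$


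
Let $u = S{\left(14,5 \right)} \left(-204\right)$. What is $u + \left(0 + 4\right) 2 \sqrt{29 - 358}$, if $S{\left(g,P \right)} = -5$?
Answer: $1020 + 8 i \sqrt{329} \approx 1020.0 + 145.11 i$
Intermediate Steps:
$u = 1020$ ($u = \left(-5\right) \left(-204\right) = 1020$)
$u + \left(0 + 4\right) 2 \sqrt{29 - 358} = 1020 + \left(0 + 4\right) 2 \sqrt{29 - 358} = 1020 + 4 \cdot 2 \sqrt{-329} = 1020 + 8 i \sqrt{329}$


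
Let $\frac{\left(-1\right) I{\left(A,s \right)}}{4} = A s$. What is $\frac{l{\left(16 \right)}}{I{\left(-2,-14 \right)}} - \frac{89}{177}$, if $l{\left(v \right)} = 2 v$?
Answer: $- \frac{977}{1239} \approx -0.78854$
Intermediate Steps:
$I{\left(A,s \right)} = - 4 A s$
$\frac{l{\left(16 \right)}}{I{\left(-2,-14 \right)}} - \frac{89}{177} = \frac{2 \cdot 16}{\left(-4\right) \left(-2\right) \left(-14\right)} - \frac{89}{177} = \frac{32}{-112} - \frac{89}{177} = 32 \left(- \frac{1}{112}\right) - \frac{89}{177} = - \frac{2}{7} - \frac{89}{177} = - \frac{977}{1239}$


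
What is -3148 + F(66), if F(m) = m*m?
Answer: 1208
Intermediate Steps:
F(m) = m²
-3148 + F(66) = -3148 + 66² = -3148 + 4356 = 1208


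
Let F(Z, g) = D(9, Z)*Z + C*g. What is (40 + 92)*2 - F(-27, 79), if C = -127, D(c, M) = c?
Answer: 10540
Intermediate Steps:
F(Z, g) = -127*g + 9*Z (F(Z, g) = 9*Z - 127*g = -127*g + 9*Z)
(40 + 92)*2 - F(-27, 79) = (40 + 92)*2 - (-127*79 + 9*(-27)) = 132*2 - (-10033 - 243) = 264 - 1*(-10276) = 264 + 10276 = 10540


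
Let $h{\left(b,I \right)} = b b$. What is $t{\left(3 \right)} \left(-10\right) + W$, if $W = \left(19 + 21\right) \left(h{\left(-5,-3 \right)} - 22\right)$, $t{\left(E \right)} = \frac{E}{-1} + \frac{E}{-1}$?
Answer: $180$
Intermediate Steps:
$h{\left(b,I \right)} = b^{2}$
$t{\left(E \right)} = - 2 E$ ($t{\left(E \right)} = E \left(-1\right) + E \left(-1\right) = - E - E = - 2 E$)
$W = 120$ ($W = \left(19 + 21\right) \left(\left(-5\right)^{2} - 22\right) = 40 \left(25 - 22\right) = 40 \cdot 3 = 120$)
$t{\left(3 \right)} \left(-10\right) + W = \left(-2\right) 3 \left(-10\right) + 120 = \left(-6\right) \left(-10\right) + 120 = 60 + 120 = 180$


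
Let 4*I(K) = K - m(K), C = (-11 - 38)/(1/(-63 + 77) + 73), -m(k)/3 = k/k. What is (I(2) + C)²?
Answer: 5621641/16744464 ≈ 0.33573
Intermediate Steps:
m(k) = -3 (m(k) = -3*k/k = -3*1 = -3)
C = -686/1023 (C = -49/(1/14 + 73) = -49/1023/14 = -49*14/1023 = -686/1023 ≈ -0.67058)
I(K) = ¾ + K/4 (I(K) = (K - 1*(-3))/4 = (K + 3)/4 = (3 + K)/4 = ¾ + K/4)
(I(2) + C)² = ((¾ + (¼)*2) - 686/1023)² = ((¾ + ½) - 686/1023)² = (5/4 - 686/1023)² = (2371/4092)² = 5621641/16744464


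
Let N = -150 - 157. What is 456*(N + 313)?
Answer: 2736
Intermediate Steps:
N = -307
456*(N + 313) = 456*(-307 + 313) = 456*6 = 2736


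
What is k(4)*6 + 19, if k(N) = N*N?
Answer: 115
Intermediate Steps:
k(N) = N²
k(4)*6 + 19 = 4²*6 + 19 = 16*6 + 19 = 96 + 19 = 115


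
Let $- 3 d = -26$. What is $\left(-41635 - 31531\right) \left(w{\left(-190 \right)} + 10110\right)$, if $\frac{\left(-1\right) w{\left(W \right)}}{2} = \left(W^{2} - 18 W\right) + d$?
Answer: $\frac{15133801772}{3} \approx 5.0446 \cdot 10^{9}$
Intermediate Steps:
$d = \frac{26}{3}$ ($d = \left(- \frac{1}{3}\right) \left(-26\right) = \frac{26}{3} \approx 8.6667$)
$w{\left(W \right)} = - \frac{52}{3} - 2 W^{2} + 36 W$ ($w{\left(W \right)} = - 2 \left(\left(W^{2} - 18 W\right) + \frac{26}{3}\right) = - 2 \left(\frac{26}{3} + W^{2} - 18 W\right) = - \frac{52}{3} - 2 W^{2} + 36 W$)
$\left(-41635 - 31531\right) \left(w{\left(-190 \right)} + 10110\right) = \left(-41635 - 31531\right) \left(\left(- \frac{52}{3} - 2 \left(-190\right)^{2} + 36 \left(-190\right)\right) + 10110\right) = - 73166 \left(\left(- \frac{52}{3} - 72200 - 6840\right) + 10110\right) = - 73166 \left(- \frac{237172}{3} + 10110\right) = \left(-73166\right) \left(- \frac{206842}{3}\right) = \frac{15133801772}{3}$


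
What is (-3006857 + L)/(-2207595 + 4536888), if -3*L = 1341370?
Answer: -10361941/6987879 ≈ -1.4828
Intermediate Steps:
L = -1341370/3 (L = -⅓*1341370 = -1341370/3 ≈ -4.4712e+5)
(-3006857 + L)/(-2207595 + 4536888) = (-3006857 - 1341370/3)/(-2207595 + 4536888) = -10361941/3/2329293 = -10361941/3*1/2329293 = -10361941/6987879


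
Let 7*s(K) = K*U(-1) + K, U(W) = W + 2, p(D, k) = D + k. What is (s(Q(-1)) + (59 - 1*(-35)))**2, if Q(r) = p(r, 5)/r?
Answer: 422500/49 ≈ 8622.5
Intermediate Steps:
U(W) = 2 + W
Q(r) = (5 + r)/r (Q(r) = (r + 5)/r = (5 + r)/r)
s(K) = 2*K/7 (s(K) = (K*(2 - 1) + K)/7 = (K*1 + K)/7 = (K + K)/7 = (2*K)/7 = 2*K/7)
(s(Q(-1)) + (59 - 1*(-35)))**2 = (2*((5 - 1)/(-1))/7 + (59 - 1*(-35)))**2 = (2*(-1*4)/7 + (59 + 35))**2 = ((2/7)*(-4) + 94)**2 = (-8/7 + 94)**2 = (650/7)**2 = 422500/49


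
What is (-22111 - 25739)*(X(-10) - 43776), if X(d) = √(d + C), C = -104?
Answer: 2094681600 - 47850*I*√114 ≈ 2.0947e+9 - 5.109e+5*I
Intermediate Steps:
X(d) = √(-104 + d) (X(d) = √(d - 104) = √(-104 + d))
(-22111 - 25739)*(X(-10) - 43776) = (-22111 - 25739)*(√(-104 - 10) - 43776) = -47850*(√(-114) - 43776) = -47850*(I*√114 - 43776) = -47850*(-43776 + I*√114) = 2094681600 - 47850*I*√114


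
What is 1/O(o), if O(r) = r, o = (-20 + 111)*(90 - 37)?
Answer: 1/4823 ≈ 0.00020734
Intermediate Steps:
o = 4823 (o = 91*53 = 4823)
1/O(o) = 1/4823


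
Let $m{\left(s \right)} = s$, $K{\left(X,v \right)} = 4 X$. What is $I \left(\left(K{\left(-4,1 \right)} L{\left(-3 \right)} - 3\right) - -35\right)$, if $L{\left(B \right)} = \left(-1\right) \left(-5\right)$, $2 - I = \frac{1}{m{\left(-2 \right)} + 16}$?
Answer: $- \frac{648}{7} \approx -92.571$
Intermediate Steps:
$I = \frac{27}{14}$ ($I = 2 - \frac{1}{-2 + 16} = 2 - \frac{1}{14} = \frac{27}{14} \approx 1.9286$)
$L{\left(B \right)} = 5$
$I \left(\left(K{\left(-4,1 \right)} L{\left(-3 \right)} - 3\right) - -35\right) = \frac{27 \left(\left(4 \left(-4\right) 5 - 3\right) - -35\right)}{14} = \frac{27 \left(\left(\left(-16\right) 5 - 3\right) + 35\right)}{14} = \frac{27 \left(\left(-80 - 3\right) + 35\right)}{14} = \frac{27 \left(-83 + 35\right)}{14} = \frac{27}{14} \left(-48\right) = - \frac{648}{7}$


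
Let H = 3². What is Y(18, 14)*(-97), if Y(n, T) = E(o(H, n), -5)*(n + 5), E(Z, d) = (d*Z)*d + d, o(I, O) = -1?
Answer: 66930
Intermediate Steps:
H = 9
E(Z, d) = d + Z*d² (E(Z, d) = (Z*d)*d + d = Z*d² + d = d + Z*d²)
Y(n, T) = -150 - 30*n (Y(n, T) = (-5*(1 - 1*(-5)))*(n + 5) = (-5*(1 + 5))*(5 + n) = (-5*6)*(5 + n) = -30*(5 + n) = -150 - 30*n)
Y(18, 14)*(-97) = (-150 - 30*18)*(-97) = (-150 - 540)*(-97) = -690*(-97) = 66930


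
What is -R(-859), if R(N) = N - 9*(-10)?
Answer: 769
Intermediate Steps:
R(N) = 90 + N (R(N) = N + 90 = 90 + N)
-R(-859) = -(90 - 859) = -1*(-769) = 769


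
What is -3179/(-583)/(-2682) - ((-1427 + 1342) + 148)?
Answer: -8955487/142146 ≈ -63.002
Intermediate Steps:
-3179/(-583)/(-2682) - ((-1427 + 1342) + 148) = -3179*(-1/583)*(-1/2682) - (-85 + 148) = (289/53)*(-1/2682) - 1*63 = -289/142146 - 63 = -8955487/142146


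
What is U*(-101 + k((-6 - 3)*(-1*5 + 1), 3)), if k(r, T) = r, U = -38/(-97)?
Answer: -2470/97 ≈ -25.464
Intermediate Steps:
U = 38/97 (U = -38*(-1/97) = 38/97 ≈ 0.39175)
U*(-101 + k((-6 - 3)*(-1*5 + 1), 3)) = 38*(-101 + (-6 - 3)*(-1*5 + 1))/97 = 38*(-101 - 9*(-5 + 1))/97 = 38*(-101 - 9*(-4))/97 = 38*(-101 + 36)/97 = (38/97)*(-65) = -2470/97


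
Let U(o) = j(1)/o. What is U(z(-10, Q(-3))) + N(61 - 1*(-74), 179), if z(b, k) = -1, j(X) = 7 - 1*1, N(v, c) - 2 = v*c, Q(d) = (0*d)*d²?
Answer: 24161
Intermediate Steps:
Q(d) = 0 (Q(d) = 0*d² = 0)
N(v, c) = 2 + c*v (N(v, c) = 2 + v*c = 2 + c*v)
j(X) = 6 (j(X) = 7 - 1 = 6)
U(o) = 6/o
U(z(-10, Q(-3))) + N(61 - 1*(-74), 179) = 6/(-1) + (2 + 179*(61 - 1*(-74))) = 6*(-1) + (2 + 179*(61 + 74)) = -6 + (2 + 179*135) = -6 + (2 + 24165) = -6 + 24167 = 24161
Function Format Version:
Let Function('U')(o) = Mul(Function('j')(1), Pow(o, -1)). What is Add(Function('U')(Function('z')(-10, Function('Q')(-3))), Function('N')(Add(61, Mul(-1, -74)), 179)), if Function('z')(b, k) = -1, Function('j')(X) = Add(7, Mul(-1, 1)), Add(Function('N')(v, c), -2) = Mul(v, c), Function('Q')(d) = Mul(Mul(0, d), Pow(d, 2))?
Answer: 24161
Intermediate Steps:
Function('Q')(d) = 0 (Function('Q')(d) = Mul(0, Pow(d, 2)) = 0)
Function('N')(v, c) = Add(2, Mul(c, v)) (Function('N')(v, c) = Add(2, Mul(v, c)) = Add(2, Mul(c, v)))
Function('j')(X) = 6 (Function('j')(X) = Add(7, -1) = 6)
Function('U')(o) = Mul(6, Pow(o, -1))
Add(Function('U')(Function('z')(-10, Function('Q')(-3))), Function('N')(Add(61, Mul(-1, -74)), 179)) = Add(Mul(6, Pow(-1, -1)), Add(2, Mul(179, Add(61, Mul(-1, -74))))) = Add(Mul(6, -1), Add(2, Mul(179, Add(61, 74)))) = Add(-6, Add(2, Mul(179, 135))) = Add(-6, Add(2, 24165)) = Add(-6, 24167) = 24161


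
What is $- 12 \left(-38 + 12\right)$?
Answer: $312$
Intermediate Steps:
$- 12 \left(-38 + 12\right) = \left(-12\right) \left(-26\right) = 312$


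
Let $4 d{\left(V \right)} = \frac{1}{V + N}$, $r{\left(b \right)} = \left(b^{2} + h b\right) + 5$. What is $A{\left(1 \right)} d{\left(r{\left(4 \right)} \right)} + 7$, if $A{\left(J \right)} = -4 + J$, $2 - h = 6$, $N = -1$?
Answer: $\frac{109}{16} \approx 6.8125$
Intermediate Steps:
$h = -4$ ($h = 2 - 6 = -4$)
$r{\left(b \right)} = 5 + b^{2} - 4 b$ ($r{\left(b \right)} = \left(b^{2} - 4 b\right) + 5 = 5 + b^{2} - 4 b$)
$d{\left(V \right)} = \frac{1}{4 \left(-1 + V\right)}$ ($d{\left(V \right)} = \frac{1}{4 \left(V - 1\right)} = \frac{1}{4 \left(-1 + V\right)}$)
$A{\left(1 \right)} d{\left(r{\left(4 \right)} \right)} + 7 = \left(-4 + 1\right) \frac{1}{4 \left(-1 + \left(5 + 4^{2} - 16\right)\right)} + 7 = - 3 \frac{1}{4 \left(-1 + \left(5 + 16 - 16\right)\right)} + 7 = - 3 \frac{1}{4 \left(-1 + 5\right)} + 7 = - 3 \frac{1}{4 \cdot 4} + 7 = - 3 \cdot \frac{1}{4} \cdot \frac{1}{4} + 7 = \left(-3\right) \frac{1}{16} + 7 = - \frac{3}{16} + 7 = \frac{109}{16}$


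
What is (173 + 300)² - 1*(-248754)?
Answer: 472483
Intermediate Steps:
(173 + 300)² - 1*(-248754) = 473² + 248754 = 223729 + 248754 = 472483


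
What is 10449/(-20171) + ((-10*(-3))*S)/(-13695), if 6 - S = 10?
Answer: -9378569/18416123 ≈ -0.50926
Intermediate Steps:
S = -4 (S = 6 - 1*10 = 6 - 10 = -4)
10449/(-20171) + ((-10*(-3))*S)/(-13695) = 10449/(-20171) + (-10*(-3)*(-4))/(-13695) = 10449*(-1/20171) + (30*(-4))*(-1/13695) = -10449/20171 - 120*(-1/13695) = -10449/20171 + 8/913 = -9378569/18416123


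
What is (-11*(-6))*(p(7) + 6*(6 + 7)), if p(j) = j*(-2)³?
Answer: 1452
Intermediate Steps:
p(j) = -8*j (p(j) = j*(-8) = -8*j)
(-11*(-6))*(p(7) + 6*(6 + 7)) = (-11*(-6))*(-8*7 + 6*(6 + 7)) = 66*(-56 + 6*13) = 66*(-56 + 78) = 66*22 = 1452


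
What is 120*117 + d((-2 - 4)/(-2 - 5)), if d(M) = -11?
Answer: 14029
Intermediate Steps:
120*117 + d((-2 - 4)/(-2 - 5)) = 120*117 - 11 = 14040 - 11 = 14029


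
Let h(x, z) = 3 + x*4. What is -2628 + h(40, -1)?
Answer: -2465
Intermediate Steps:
h(x, z) = 3 + 4*x
-2628 + h(40, -1) = -2628 + (3 + 4*40) = -2628 + (3 + 160) = -2628 + 163 = -2465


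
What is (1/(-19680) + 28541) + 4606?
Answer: 652332959/19680 ≈ 33147.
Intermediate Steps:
(1/(-19680) + 28541) + 4606 = (-1/19680 + 28541) + 4606 = 561686879/19680 + 4606 = 652332959/19680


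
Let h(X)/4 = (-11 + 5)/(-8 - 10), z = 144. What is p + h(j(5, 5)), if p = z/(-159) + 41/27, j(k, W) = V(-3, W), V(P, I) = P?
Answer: 2785/1431 ≈ 1.9462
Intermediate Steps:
j(k, W) = -3
h(X) = 4/3 (h(X) = 4*((-11 + 5)/(-8 - 10)) = 4*(-6/(-18)) = 4*(-6*(-1/18)) = 4*(1/3) = 4/3)
p = 877/1431 (p = 144/(-159) + 41/27 = 144*(-1/159) + 41*(1/27) = -48/53 + 41/27 = 877/1431 ≈ 0.61286)
p + h(j(5, 5)) = 877/1431 + 4/3 = 2785/1431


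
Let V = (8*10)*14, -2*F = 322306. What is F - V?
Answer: -162273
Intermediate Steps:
F = -161153 (F = -1/2*322306 = -161153)
V = 1120 (V = 80*14 = 1120)
F - V = -161153 - 1*1120 = -161153 - 1120 = -162273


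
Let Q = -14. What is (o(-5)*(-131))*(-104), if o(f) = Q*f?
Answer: 953680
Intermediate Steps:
o(f) = -14*f
(o(-5)*(-131))*(-104) = (-14*(-5)*(-131))*(-104) = (70*(-131))*(-104) = -9170*(-104) = 953680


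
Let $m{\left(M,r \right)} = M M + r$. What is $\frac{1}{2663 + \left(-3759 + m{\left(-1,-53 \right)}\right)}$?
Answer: $- \frac{1}{1148} \approx -0.00087108$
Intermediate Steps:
$m{\left(M,r \right)} = r + M^{2}$ ($m{\left(M,r \right)} = M^{2} + r = r + M^{2}$)
$\frac{1}{2663 + \left(-3759 + m{\left(-1,-53 \right)}\right)} = \frac{1}{2663 - \left(3812 - 1\right)} = \frac{1}{2663 + \left(-3759 + \left(-53 + 1\right)\right)} = \frac{1}{2663 - 3811} = \frac{1}{-1148} = - \frac{1}{1148}$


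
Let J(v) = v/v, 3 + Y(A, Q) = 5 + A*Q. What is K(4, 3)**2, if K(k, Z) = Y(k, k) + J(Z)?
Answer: 361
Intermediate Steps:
Y(A, Q) = 2 + A*Q (Y(A, Q) = -3 + (5 + A*Q) = 2 + A*Q)
J(v) = 1
K(k, Z) = 3 + k**2 (K(k, Z) = (2 + k*k) + 1 = (2 + k**2) + 1 = 3 + k**2)
K(4, 3)**2 = (3 + 4**2)**2 = (3 + 16)**2 = 19**2 = 361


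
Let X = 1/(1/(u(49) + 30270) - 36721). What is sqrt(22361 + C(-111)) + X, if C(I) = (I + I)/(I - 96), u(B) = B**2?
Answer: -32671/1199711790 + sqrt(106465827)/69 ≈ 149.54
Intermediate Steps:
C(I) = 2*I/(-96 + I) (C(I) = (2*I)/(-96 + I) = 2*I/(-96 + I))
X = -32671/1199711790 (X = 1/(1/(49**2 + 30270) - 36721) = 1/(1/(2401 + 30270) - 36721) = 1/(1/32671 - 36721) = 1/(-1199711790/32671) = -32671/1199711790 ≈ -2.7232e-5)
sqrt(22361 + C(-111)) + X = sqrt(22361 + 2*(-111)/(-96 - 111)) - 32671/1199711790 = sqrt(22361 + 2*(-111)/(-207)) - 32671/1199711790 = sqrt(22361 + 2*(-111)*(-1/207)) - 32671/1199711790 = sqrt(22361 + 74/69) - 32671/1199711790 = sqrt(1542983/69) - 32671/1199711790 = sqrt(106465827)/69 - 32671/1199711790 = -32671/1199711790 + sqrt(106465827)/69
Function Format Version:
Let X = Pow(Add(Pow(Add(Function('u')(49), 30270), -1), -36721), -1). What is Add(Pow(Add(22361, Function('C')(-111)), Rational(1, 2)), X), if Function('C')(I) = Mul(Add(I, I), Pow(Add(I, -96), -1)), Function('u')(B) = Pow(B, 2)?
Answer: Add(Rational(-32671, 1199711790), Mul(Rational(1, 69), Pow(106465827, Rational(1, 2)))) ≈ 149.54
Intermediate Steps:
Function('C')(I) = Mul(2, I, Pow(Add(-96, I), -1)) (Function('C')(I) = Mul(Mul(2, I), Pow(Add(-96, I), -1)) = Mul(2, I, Pow(Add(-96, I), -1)))
X = Rational(-32671, 1199711790) (X = Pow(Add(Pow(Add(Pow(49, 2), 30270), -1), -36721), -1) = Pow(Add(Pow(Add(2401, 30270), -1), -36721), -1) = Pow(Add(Pow(32671, -1), -36721), -1) = Pow(Add(Rational(1, 32671), -36721), -1) = Pow(Rational(-1199711790, 32671), -1) = Rational(-32671, 1199711790) ≈ -2.7232e-5)
Add(Pow(Add(22361, Function('C')(-111)), Rational(1, 2)), X) = Add(Pow(Add(22361, Mul(2, -111, Pow(Add(-96, -111), -1))), Rational(1, 2)), Rational(-32671, 1199711790)) = Add(Pow(Add(22361, Mul(2, -111, Pow(-207, -1))), Rational(1, 2)), Rational(-32671, 1199711790)) = Add(Pow(Add(22361, Mul(2, -111, Rational(-1, 207))), Rational(1, 2)), Rational(-32671, 1199711790)) = Add(Pow(Add(22361, Rational(74, 69)), Rational(1, 2)), Rational(-32671, 1199711790)) = Add(Pow(Rational(1542983, 69), Rational(1, 2)), Rational(-32671, 1199711790)) = Add(Mul(Rational(1, 69), Pow(106465827, Rational(1, 2))), Rational(-32671, 1199711790)) = Add(Rational(-32671, 1199711790), Mul(Rational(1, 69), Pow(106465827, Rational(1, 2))))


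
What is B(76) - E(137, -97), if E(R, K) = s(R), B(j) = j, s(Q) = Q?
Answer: -61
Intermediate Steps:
E(R, K) = R
B(76) - E(137, -97) = 76 - 1*137 = 76 - 137 = -61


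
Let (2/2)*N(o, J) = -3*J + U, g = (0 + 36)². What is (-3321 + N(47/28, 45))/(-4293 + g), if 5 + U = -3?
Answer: 3464/2997 ≈ 1.1558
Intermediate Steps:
U = -8 (U = -5 - 3 = -8)
g = 1296 (g = 36² = 1296)
N(o, J) = -8 - 3*J (N(o, J) = -3*J - 8 = -8 - 3*J)
(-3321 + N(47/28, 45))/(-4293 + g) = (-3321 + (-8 - 3*45))/(-4293 + 1296) = (-3321 + (-8 - 135))/(-2997) = (-3321 - 143)*(-1/2997) = -3464*(-1/2997) = 3464/2997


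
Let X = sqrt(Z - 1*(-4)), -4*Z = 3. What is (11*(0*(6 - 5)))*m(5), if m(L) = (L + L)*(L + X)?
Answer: 0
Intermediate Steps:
Z = -3/4 (Z = -1/4*3 = -3/4 ≈ -0.75000)
X = sqrt(13)/2 (X = sqrt(-3/4 - 1*(-4)) = sqrt(-3/4 + 4) = sqrt(13/4) = sqrt(13)/2 ≈ 1.8028)
m(L) = 2*L*(L + sqrt(13)/2) (m(L) = (L + L)*(L + sqrt(13)/2) = (2*L)*(L + sqrt(13)/2) = 2*L*(L + sqrt(13)/2))
(11*(0*(6 - 5)))*m(5) = (11*(0*(6 - 5)))*(5*(sqrt(13) + 2*5)) = (11*(0*1))*(5*(sqrt(13) + 10)) = (11*0)*(5*(10 + sqrt(13))) = 0*(50 + 5*sqrt(13)) = 0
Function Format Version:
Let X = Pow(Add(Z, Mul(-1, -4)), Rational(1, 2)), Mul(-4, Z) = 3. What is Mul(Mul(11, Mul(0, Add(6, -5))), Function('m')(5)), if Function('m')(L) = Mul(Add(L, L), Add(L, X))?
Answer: 0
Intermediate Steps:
Z = Rational(-3, 4) (Z = Mul(Rational(-1, 4), 3) = Rational(-3, 4) ≈ -0.75000)
X = Mul(Rational(1, 2), Pow(13, Rational(1, 2))) (X = Pow(Add(Rational(-3, 4), Mul(-1, -4)), Rational(1, 2)) = Pow(Add(Rational(-3, 4), 4), Rational(1, 2)) = Pow(Rational(13, 4), Rational(1, 2)) = Mul(Rational(1, 2), Pow(13, Rational(1, 2))) ≈ 1.8028)
Function('m')(L) = Mul(2, L, Add(L, Mul(Rational(1, 2), Pow(13, Rational(1, 2))))) (Function('m')(L) = Mul(Add(L, L), Add(L, Mul(Rational(1, 2), Pow(13, Rational(1, 2))))) = Mul(Mul(2, L), Add(L, Mul(Rational(1, 2), Pow(13, Rational(1, 2))))) = Mul(2, L, Add(L, Mul(Rational(1, 2), Pow(13, Rational(1, 2))))))
Mul(Mul(11, Mul(0, Add(6, -5))), Function('m')(5)) = Mul(Mul(11, Mul(0, Add(6, -5))), Mul(5, Add(Pow(13, Rational(1, 2)), Mul(2, 5)))) = Mul(Mul(11, Mul(0, 1)), Mul(5, Add(Pow(13, Rational(1, 2)), 10))) = Mul(Mul(11, 0), Mul(5, Add(10, Pow(13, Rational(1, 2))))) = Mul(0, Add(50, Mul(5, Pow(13, Rational(1, 2))))) = 0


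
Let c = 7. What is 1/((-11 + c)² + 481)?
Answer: 1/497 ≈ 0.0020121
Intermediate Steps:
1/((-11 + c)² + 481) = 1/((-11 + 7)² + 481) = 1/((-4)² + 481) = 1/(16 + 481) = 1/497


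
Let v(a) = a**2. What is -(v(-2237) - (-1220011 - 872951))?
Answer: -7097131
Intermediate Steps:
-(v(-2237) - (-1220011 - 872951)) = -((-2237)**2 - (-1220011 - 872951)) = -(5004169 - 1*(-2092962)) = -(5004169 + 2092962) = -1*7097131 = -7097131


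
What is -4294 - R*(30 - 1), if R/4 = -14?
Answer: -2670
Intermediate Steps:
R = -56 (R = 4*(-14) = -56)
-4294 - R*(30 - 1) = -4294 - (-56)*(30 - 1) = -4294 - (-56)*29 = -4294 - 1*(-1624) = -4294 + 1624 = -2670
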